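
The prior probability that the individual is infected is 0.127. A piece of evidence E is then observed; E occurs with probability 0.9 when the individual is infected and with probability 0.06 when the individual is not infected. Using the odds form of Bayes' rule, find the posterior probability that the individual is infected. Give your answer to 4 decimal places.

Posterior probability ≈ 0.6857

Prior odds = 0.127/(1−0.127) = 0.14548.
Likelihood ratio for E = 0.9/0.06 = 15.000.
Posterior odds = prior odds × LR = 2.1821.
Posterior probability = odds/(1+odds) = 2.1821/3.1821 = 0.6857.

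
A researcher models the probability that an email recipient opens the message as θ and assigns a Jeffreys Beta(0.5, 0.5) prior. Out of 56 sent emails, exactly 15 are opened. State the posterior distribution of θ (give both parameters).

The binomial likelihood is conjugate to the Beta prior: with 15 successes and 41 failures, the posterior is Beta(0.5+15, 0.5+41) = Beta(15.5, 41.5).

Posterior: Beta(15.5, 41.5)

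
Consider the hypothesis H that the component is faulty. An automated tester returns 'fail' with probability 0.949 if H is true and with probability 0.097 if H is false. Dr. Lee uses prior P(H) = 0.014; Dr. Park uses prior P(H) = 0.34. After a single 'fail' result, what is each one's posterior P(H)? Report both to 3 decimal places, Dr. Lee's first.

Dr. Lee: 0.122; Dr. Park: 0.834

P('+'|H) = 0.949, P('+'|¬H) = 0.097.
Dr. Lee: numerator 0.949·0.014 = 0.013286; evidence = 0.013286+0.097·0.986 = 0.10893; posterior = 0.122.
Dr. Park: numerator 0.949·0.34 = 0.32266; evidence = 0.32266+0.097·0.66 = 0.38668; posterior = 0.834.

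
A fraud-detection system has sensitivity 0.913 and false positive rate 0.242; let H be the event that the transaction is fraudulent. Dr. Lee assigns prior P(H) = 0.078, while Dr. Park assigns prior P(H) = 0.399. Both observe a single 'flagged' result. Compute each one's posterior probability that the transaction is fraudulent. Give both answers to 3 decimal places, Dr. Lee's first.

Dr. Lee: 0.242; Dr. Park: 0.715

The likelihood ratio for a 'flagged' result is 0.913/0.242 = 3.7727.
Dr. Lee: prior odds 0.078/0.922 = 0.084599; posterior odds 0.31917; posterior probability 0.242.
Dr. Park: prior odds 0.399/0.601 = 0.66389; posterior odds 2.5047; posterior probability 0.715.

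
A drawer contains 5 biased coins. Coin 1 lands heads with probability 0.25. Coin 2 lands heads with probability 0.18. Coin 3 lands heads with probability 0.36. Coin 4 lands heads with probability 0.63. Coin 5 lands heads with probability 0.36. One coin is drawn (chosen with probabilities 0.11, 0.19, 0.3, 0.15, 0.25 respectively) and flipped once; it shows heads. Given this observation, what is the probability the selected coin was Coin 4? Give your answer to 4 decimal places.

Tabulate prior·likelihood by source: [1] prior 0.11, lik 0.25, product 0.02750; [2] prior 0.19, lik 0.18, product 0.03420; [3] prior 0.3, lik 0.36, product 0.1080; [4] prior 0.15, lik 0.63, product 0.09450; [5] prior 0.25, lik 0.36, product 0.09000.
Normalizing constant = 0.35420; the posterior for Coin 4 is its product over the sum, 0.09450/0.35420 = 0.2668.

Posterior probability ≈ 0.2668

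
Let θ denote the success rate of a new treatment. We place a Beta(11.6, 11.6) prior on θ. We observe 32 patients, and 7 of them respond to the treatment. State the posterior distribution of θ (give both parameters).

Observing 7 successes and 25 failures updates Beta(11.6, 11.6) by adding the success and failure counts to the two shape parameters: α = 11.6+7 = 18.6, β = 11.6+25 = 36.6.

Posterior: Beta(18.6, 36.6)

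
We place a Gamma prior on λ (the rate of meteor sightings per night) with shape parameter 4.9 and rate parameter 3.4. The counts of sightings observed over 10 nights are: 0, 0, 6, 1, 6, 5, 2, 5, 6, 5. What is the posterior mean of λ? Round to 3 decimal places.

Posterior mean ≈ 3.052

Total count ∑xᵢ = 36 over n = 10 nights.
Gamma is conjugate to the Poisson likelihood: posterior is Gamma(shape = 4.9+36 = 40.9, rate = 3.4+10 = 13.4).
Posterior mean = shape/rate = 40.9/13.4 = 3.052.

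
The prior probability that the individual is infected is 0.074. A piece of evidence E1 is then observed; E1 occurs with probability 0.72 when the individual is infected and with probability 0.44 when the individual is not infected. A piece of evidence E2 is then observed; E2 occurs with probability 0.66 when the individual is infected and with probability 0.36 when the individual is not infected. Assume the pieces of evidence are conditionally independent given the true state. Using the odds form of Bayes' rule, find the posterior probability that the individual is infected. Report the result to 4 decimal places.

Posterior probability ≈ 0.1934

Prior odds = 0.074/(1−0.074) = 0.079914.
Likelihood ratio for E1 = 0.72/0.44 = 1.6364.
Likelihood ratio for E2 = 0.66/0.36 = 1.8333.
Posterior odds = prior odds × LR₁ × LR₂ = 0.23974.
Posterior probability = odds/(1+odds) = 0.23974/1.2397 = 0.1934.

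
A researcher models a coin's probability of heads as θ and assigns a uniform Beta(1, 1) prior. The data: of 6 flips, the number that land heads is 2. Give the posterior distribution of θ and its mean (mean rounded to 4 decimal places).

Posterior: Beta(3, 5); mean ≈ 0.3750

Observing 2 successes and 4 failures updates Beta(1, 1) by adding the success and failure counts to the two shape parameters: α = 1+2 = 3, β = 1+4 = 5.
E[θ | data] = 3/(3+5) = 0.3750.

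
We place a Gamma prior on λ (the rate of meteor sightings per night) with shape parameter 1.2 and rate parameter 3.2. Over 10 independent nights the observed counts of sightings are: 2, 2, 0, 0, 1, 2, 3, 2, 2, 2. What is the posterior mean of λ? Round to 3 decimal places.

The Poisson likelihood adds the total count to the shape and the number of exposure periods to the rate. Here ∑xᵢ = 16 and n = 10, so shape 1.2→17.2 and rate 3.2→13.2.
Posterior mean = shape/rate = 17.2/13.2 = 1.303.

Posterior mean ≈ 1.303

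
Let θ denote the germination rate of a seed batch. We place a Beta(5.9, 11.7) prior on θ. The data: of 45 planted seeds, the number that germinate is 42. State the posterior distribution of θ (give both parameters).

The binomial likelihood is conjugate to the Beta prior: with 42 successes and 3 failures, the posterior is Beta(5.9+42, 11.7+3) = Beta(47.9, 14.7).

Posterior: Beta(47.9, 14.7)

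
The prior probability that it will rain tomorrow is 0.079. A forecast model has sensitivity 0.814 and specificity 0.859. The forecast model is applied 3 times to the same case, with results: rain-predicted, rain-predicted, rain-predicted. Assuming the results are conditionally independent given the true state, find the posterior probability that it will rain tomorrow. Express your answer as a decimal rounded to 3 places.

Posterior P(H) ≈ 0.943

Let H be the event that it will rain tomorrow; start with P(H) = 0.079. P('rain-predicted'|H) = 0.814, P('rain-predicted'|¬H) = 0.141.
Update on result 1 ('rain-predicted'): P(H) ← 0.814·0.0790 / (0.814·0.0790 + 0.141·0.9210) = 0.064306/0.19417 = 0.3312.
Update on result 2 ('rain-predicted'): P(H) ← 0.814·0.3312 / (0.814·0.3312 + 0.141·0.6688) = 0.26959/0.36389 = 0.7408.
Update on result 3 ('rain-predicted'): P(H) ← 0.814·0.7408 / (0.814·0.7408 + 0.141·0.2592) = 0.60305/0.63959 = 0.9429.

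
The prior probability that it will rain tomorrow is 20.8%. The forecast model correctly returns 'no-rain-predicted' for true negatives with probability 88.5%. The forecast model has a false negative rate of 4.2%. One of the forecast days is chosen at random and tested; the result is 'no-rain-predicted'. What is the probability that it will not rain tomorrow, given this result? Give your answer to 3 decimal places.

P(¬H | E) ≈ 0.988

Write H for 'it will rain tomorrow'. Prior odds H:¬H = 0.208/0.792 = 0.26263. For the 'no-rain-predicted' outcome, the likelihood ratio is 0.042/0.885 = 0.047458.
Posterior odds = 0.26263 × 0.047458 = 0.012464, so P(H|E) = 0.012464/(1+0.012464) = 0.012. Then P(¬H|E) = 1 − 0.012 = 0.988.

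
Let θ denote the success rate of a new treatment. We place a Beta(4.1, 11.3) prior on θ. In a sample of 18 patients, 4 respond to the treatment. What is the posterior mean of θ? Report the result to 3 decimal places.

Observing 4 successes and 14 failures updates Beta(4.1, 11.3) by adding the success and failure counts to the two shape parameters: α = 4.1+4 = 8.1, β = 11.3+14 = 25.3.
Posterior mean = α/(α+β) = 8.1/33.4 = 0.243.

Posterior mean ≈ 0.243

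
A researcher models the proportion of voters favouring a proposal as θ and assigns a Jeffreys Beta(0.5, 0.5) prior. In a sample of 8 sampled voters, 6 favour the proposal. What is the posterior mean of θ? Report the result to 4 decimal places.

Observing 6 successes and 2 failures updates Beta(0.5, 0.5) by adding the success and failure counts to the two shape parameters: α = 0.5+6 = 6.5, β = 0.5+2 = 2.5.
Posterior mean = α/(α+β) = 6.5/9 = 0.7222.

Posterior mean ≈ 0.7222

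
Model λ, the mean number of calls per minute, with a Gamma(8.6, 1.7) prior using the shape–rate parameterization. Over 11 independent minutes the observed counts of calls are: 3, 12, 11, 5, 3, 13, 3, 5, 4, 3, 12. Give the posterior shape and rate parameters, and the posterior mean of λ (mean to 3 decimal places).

Total count ∑xᵢ = 74 over n = 11 minutes.
Gamma is conjugate to the Poisson likelihood: posterior is Gamma(shape = 8.6+74 = 82.6, rate = 1.7+11 = 12.7).
E[λ | data] = 82.6/12.7 = 6.504.

Posterior: Gamma(shape=82.6, rate=12.7); mean ≈ 6.504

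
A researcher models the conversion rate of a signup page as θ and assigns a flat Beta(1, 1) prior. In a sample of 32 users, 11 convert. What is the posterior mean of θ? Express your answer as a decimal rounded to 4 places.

Posterior mean ≈ 0.3529

The binomial likelihood is conjugate to the Beta prior: with 11 successes and 21 failures, the posterior is Beta(1+11, 1+21) = Beta(12, 22).
E[θ | data] = 12/(12+22) = 0.3529.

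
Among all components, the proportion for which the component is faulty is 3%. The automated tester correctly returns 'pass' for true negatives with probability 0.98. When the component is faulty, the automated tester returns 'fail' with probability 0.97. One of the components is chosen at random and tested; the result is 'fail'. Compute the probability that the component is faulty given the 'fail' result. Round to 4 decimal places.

Write H for 'the component is faulty'. Prior odds H:¬H = 0.03/0.97 = 0.030928. For the 'fail' outcome, the likelihood ratio is 0.97/0.02 = 48.500.
Posterior odds = 0.030928 × 48.500 = 1.5000, so P(H|E) = 1.5000/(1+1.5000) = 0.6000.

P(H | E) ≈ 0.6000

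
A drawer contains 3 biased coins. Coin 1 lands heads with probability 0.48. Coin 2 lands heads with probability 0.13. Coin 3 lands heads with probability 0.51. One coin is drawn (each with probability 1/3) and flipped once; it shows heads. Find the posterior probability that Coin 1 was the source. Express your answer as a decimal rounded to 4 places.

Posterior probability ≈ 0.4286

P(heads|C1) = 0.48; P(heads|C2) = 0.13; P(heads|C3) = 0.51.
Prior × likelihood for each source: 0.333333·0.48=0.1600, 0.333333·0.13=0.04333, 0.333333·0.51=0.1700. Summing gives P(heads) = 0.37333.
P(Coin 1 | heads) = 0.1600 / 0.37333 = 0.4286.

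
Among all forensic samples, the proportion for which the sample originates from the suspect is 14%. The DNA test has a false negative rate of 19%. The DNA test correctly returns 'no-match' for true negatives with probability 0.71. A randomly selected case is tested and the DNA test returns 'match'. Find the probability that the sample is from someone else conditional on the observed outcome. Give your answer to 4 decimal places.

Let H be the event that the sample originates from the suspect. P(H) = 0.14, so P(¬H) = 0.86. With E the 'match' result, P(E|H) = 0.81 and P(E|¬H) = 0.29.
P(E) = 0.81·0.14 + 0.29·0.86 = 0.11340 + 0.24940 = 0.36280.
By Bayes' theorem, P(H|E) = 0.11340 / 0.36280 = 0.3126. Hence P(¬H|E) = 1 − 0.3126 = 0.6874.

P(¬H | E) ≈ 0.6874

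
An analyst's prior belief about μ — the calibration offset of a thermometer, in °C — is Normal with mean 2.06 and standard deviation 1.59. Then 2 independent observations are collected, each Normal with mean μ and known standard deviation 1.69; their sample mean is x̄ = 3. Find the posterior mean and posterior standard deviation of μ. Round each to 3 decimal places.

With known σ, the Normal prior is conjugate. Weight on the data is w = (n/σ²)/(n/σ² + 1/τ₀²) = 0.700256/(0.700256+0.395554) = 0.63903.
Posterior mean = w·x̄ + (1−w)·μ₀ = 0.63903·3 + 0.36097·2.06 = 2.661. Posterior variance = 1/(0.700256+0.395554) = 0.912567, so SD = 0.955.

Posterior mean ≈ 2.661; posterior SD ≈ 0.955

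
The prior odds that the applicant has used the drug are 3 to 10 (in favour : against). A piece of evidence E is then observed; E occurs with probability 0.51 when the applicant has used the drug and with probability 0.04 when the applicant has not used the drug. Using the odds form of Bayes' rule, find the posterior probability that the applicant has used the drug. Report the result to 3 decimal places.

Posterior probability ≈ 0.793

Prior odds = 3/10 = 0.30000.
Likelihood ratio for E = 0.51/0.04 = 12.750.
Posterior odds = prior odds × LR = 3.8250.
Posterior probability = odds/(1+odds) = 3.8250/4.8250 = 0.793.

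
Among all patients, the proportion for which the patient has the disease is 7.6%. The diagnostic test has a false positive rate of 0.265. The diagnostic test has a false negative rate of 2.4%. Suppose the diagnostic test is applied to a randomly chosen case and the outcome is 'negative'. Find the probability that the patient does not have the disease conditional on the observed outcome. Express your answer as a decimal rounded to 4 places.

Write H for 'the patient has the disease'. Prior odds H:¬H = 0.076/0.924 = 0.082251. For the 'negative' outcome, the likelihood ratio is 0.024/0.735 = 0.032653.
Posterior odds = 0.082251 × 0.032653 = 0.0026857, so P(H|E) = 0.0026857/(1+0.0026857) = 0.0027. Then P(¬H|E) = 1 − 0.0027 = 0.9973.

P(¬H | E) ≈ 0.9973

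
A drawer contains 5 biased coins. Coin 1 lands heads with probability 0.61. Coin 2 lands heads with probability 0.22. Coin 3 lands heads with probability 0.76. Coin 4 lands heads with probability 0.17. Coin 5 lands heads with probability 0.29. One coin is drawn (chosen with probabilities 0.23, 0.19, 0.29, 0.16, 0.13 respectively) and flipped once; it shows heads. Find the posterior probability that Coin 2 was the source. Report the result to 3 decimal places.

Tabulate prior·likelihood by source: [1] prior 0.23, lik 0.61, product 0.1403; [2] prior 0.19, lik 0.22, product 0.04180; [3] prior 0.29, lik 0.76, product 0.2204; [4] prior 0.16, lik 0.17, product 0.02720; [5] prior 0.13, lik 0.29, product 0.03770.
Normalizing constant = 0.46740; the posterior for Coin 2 is its product over the sum, 0.04180/0.46740 = 0.089.

Posterior probability ≈ 0.089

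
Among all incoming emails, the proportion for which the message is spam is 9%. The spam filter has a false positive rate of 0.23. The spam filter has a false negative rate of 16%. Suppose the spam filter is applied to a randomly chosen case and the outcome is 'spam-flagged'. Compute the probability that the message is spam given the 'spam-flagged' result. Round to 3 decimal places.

P(H | E) ≈ 0.265

Write H for 'the message is spam'. Prior odds H:¬H = 0.09/0.91 = 0.098901. For the 'spam-flagged' outcome, the likelihood ratio is 0.84/0.23 = 3.6522.
Posterior odds = 0.098901 × 3.6522 = 0.36120, so P(H|E) = 0.36120/(1+0.36120) = 0.265.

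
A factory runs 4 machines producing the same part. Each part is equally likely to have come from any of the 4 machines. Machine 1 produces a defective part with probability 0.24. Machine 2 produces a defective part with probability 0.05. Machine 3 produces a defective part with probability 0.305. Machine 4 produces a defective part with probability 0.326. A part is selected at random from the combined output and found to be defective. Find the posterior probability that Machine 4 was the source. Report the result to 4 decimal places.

P(defective|M1) = 0.24; P(defective|M2) = 0.05; P(defective|M3) = 0.305; P(defective|M4) = 0.326.
Prior × likelihood for each source: 0.25·0.24=0.06000, 0.25·0.05=0.01250, 0.25·0.305=0.07625, 0.25·0.326=0.08150. Summing gives P(defective) = 0.23025.
P(Machine 4 | defective) = 0.08150 / 0.23025 = 0.3540.

Posterior probability ≈ 0.3540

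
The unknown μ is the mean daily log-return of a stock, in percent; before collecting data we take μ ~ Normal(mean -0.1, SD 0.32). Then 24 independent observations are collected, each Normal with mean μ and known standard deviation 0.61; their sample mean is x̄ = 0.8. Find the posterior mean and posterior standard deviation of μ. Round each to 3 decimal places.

Prior precision 1/τ₀² = 1/0.32² = 9.76562; data precision n/σ² = 24/0.61² = 64.4988.
Posterior precision = 9.76562 + 64.4988 = 74.2644, giving posterior SD = 1/√74.2644 = 0.116.
Posterior mean = (9.76562·-0.1 + 64.4988·0.8) / 74.2644 = 0.682.

Posterior mean ≈ 0.682; posterior SD ≈ 0.116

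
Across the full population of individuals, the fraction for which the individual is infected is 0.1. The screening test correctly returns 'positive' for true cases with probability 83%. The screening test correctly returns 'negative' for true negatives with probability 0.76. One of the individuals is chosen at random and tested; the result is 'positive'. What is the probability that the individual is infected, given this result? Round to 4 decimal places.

Let H be the event that the individual is infected. P(H) = 0.1, so P(¬H) = 0.9. With E the 'positive' result, P(E|H) = 0.83 and P(E|¬H) = 0.24.
P(E) = 0.83·0.1 + 0.24·0.9 = 0.083000 + 0.21600 = 0.29900.
By Bayes' theorem, P(H|E) = 0.083000 / 0.29900 = 0.2776.

P(H | E) ≈ 0.2776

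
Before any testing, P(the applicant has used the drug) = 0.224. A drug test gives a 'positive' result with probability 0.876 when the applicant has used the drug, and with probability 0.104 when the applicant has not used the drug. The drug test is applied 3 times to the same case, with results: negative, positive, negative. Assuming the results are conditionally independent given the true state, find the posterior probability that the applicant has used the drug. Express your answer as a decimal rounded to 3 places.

Posterior P(H) ≈ 0.044

With H the event that the applicant has used the drug, the joint likelihood of the observed sequence is P(data|H) = 0.124·0.876·0.124 = 0.013469 and P(data|¬H) = 0.896·0.104·0.896 = 0.083493.
Bayes: P(H|data) = 0.224·0.013469 / (0.224·0.013469 + 0.776·0.083493) = 0.0030171/0.067808 = 0.0445.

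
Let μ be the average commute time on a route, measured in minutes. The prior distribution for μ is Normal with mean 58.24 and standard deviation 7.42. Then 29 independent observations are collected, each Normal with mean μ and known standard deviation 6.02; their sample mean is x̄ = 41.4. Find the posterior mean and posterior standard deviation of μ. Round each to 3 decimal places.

Prior precision 1/τ₀² = 1/7.42² = 0.0181632; data precision n/σ² = 29/6.02² = 0.800212.
Posterior precision = 0.0181632 + 0.800212 = 0.818375, giving posterior SD = 1/√0.818375 = 1.105.
Posterior mean = (0.0181632·58.24 + 0.800212·41.4) / 0.818375 = 41.774.

Posterior mean ≈ 41.774; posterior SD ≈ 1.105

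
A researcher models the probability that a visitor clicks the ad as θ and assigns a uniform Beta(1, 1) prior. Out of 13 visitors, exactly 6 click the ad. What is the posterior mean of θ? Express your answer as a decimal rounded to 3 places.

The binomial likelihood is conjugate to the Beta prior: with 6 successes and 7 failures, the posterior is Beta(1+6, 1+7) = Beta(7, 8).
Posterior mean = α/(α+β) = 7/15 = 0.467.

Posterior mean ≈ 0.467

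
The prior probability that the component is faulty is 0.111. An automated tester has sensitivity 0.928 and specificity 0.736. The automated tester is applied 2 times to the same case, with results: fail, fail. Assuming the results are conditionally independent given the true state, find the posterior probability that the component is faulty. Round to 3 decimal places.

Posterior P(H) ≈ 0.607

With H the event that the component is faulty, the joint likelihood of the observed sequence is P(data|H) = 0.928·0.928 = 0.86118 and P(data|¬H) = 0.264·0.264 = 0.069696.
Bayes: P(H|data) = 0.111·0.86118 / (0.111·0.86118 + 0.889·0.069696) = 0.095591/0.15755 = 0.6067.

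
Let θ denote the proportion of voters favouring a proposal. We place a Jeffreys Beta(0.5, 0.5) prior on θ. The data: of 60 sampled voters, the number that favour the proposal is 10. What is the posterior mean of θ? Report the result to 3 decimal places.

Posterior mean ≈ 0.172

The binomial likelihood is conjugate to the Beta prior: with 10 successes and 50 failures, the posterior is Beta(0.5+10, 0.5+50) = Beta(10.5, 50.5).
Posterior mean = α/(α+β) = 10.5/61 = 0.172.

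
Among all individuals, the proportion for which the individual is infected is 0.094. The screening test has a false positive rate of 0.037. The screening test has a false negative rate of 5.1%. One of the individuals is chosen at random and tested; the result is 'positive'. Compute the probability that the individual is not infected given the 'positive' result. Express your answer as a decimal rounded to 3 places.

P(¬H | E) ≈ 0.273

Let H be the event that the individual is infected. P(H) = 0.094, so P(¬H) = 0.906. With E the 'positive' result, P(E|H) = 0.949 and P(E|¬H) = 0.037.
P(E) = 0.949·0.094 + 0.037·0.906 = 0.089206 + 0.033522 = 0.12273.
By Bayes' theorem, P(H|E) = 0.089206 / 0.12273 = 0.727. Hence P(¬H|E) = 1 − 0.727 = 0.273.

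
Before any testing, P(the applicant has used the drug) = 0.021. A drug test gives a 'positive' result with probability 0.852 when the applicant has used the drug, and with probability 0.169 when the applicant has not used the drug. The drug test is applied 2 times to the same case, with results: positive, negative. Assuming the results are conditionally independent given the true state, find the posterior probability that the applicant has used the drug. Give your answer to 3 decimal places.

Posterior P(H) ≈ 0.019

With H the event that the applicant has used the drug, the joint likelihood of the observed sequence is P(data|H) = 0.852·0.148 = 0.12610 and P(data|¬H) = 0.169·0.831 = 0.14044.
Bayes: P(H|data) = 0.021·0.12610 / (0.021·0.12610 + 0.979·0.14044) = 0.0026480/0.14014 = 0.0189.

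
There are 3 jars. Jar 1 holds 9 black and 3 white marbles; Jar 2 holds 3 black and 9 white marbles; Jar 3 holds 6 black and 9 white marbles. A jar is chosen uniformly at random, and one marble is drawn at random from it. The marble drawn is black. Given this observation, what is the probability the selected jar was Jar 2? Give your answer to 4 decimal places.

P(black|Jar 1) = 0.75; P(black|Jar 2) = 0.25; P(black|Jar 3) = 0.4.
Prior × likelihood for each source: 0.333333·0.75=0.2500, 0.333333·0.25=0.08333, 0.333333·0.4=0.1333. Summing gives P(black) = 0.46667.
P(Jar 2 | black) = 0.08333 / 0.46667 = 0.1786.

Posterior probability ≈ 0.1786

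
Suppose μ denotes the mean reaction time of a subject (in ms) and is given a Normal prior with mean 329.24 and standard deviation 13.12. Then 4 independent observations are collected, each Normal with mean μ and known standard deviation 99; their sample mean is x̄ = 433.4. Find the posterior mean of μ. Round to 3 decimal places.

With known σ, the Normal prior is conjugate. Weight on the data is w = (n/σ²)/(n/σ² + 1/τ₀²) = 0.00040812/(0.00040812+0.00580941) = 0.065640.
Posterior mean = w·x̄ + (1−w)·μ₀ = 0.065640·433.4 + 0.93436·329.24 = 336.077.

Posterior mean ≈ 336.077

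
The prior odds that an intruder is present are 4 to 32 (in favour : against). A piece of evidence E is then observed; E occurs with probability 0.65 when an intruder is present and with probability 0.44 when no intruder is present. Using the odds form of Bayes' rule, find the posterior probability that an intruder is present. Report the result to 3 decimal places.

Posterior probability ≈ 0.156

Prior odds = 4/32 = 0.12500. In log-odds, ln(0.12500) = -2.0794.
Add log likelihood ratio: ln(1.4773) = 0.39020.
Posterior log-odds = -1.6892, so posterior odds = exp(-1.6892) = 0.18466. Converting, P(H|E) = 0.18466/1.1847 = 0.156.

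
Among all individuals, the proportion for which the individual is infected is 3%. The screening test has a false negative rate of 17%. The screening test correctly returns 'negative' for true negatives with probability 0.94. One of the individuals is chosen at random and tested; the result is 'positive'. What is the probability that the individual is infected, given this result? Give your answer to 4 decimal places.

Write H for 'the individual is infected'. Prior odds H:¬H = 0.03/0.97 = 0.030928. For the 'positive' outcome, the likelihood ratio is 0.83/0.06 = 13.833.
Posterior odds = 0.030928 × 13.833 = 0.42784, so P(H|E) = 0.42784/(1+0.42784) = 0.2996.

P(H | E) ≈ 0.2996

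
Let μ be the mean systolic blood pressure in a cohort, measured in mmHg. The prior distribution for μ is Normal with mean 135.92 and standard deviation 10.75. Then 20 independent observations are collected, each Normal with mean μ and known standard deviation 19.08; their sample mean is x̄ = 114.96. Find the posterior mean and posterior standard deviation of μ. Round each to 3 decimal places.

Posterior mean ≈ 117.812; posterior SD ≈ 3.966

Prior precision 1/τ₀² = 1/10.75² = 0.00865333; data precision n/σ² = 20/19.08² = 0.0549381.
Posterior precision = 0.00865333 + 0.0549381 = 0.0635914, giving posterior SD = 1/√0.0635914 = 3.966.
Posterior mean = (0.00865333·135.92 + 0.0549381·114.96) / 0.0635914 = 117.812.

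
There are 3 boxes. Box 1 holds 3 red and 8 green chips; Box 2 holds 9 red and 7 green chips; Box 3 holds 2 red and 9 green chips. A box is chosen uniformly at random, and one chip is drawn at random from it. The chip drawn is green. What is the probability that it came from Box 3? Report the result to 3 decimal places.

P(green|Box 1) = 0.7273; P(green|Box 2) = 0.4375; P(green|Box 3) = 0.8182.
Prior × likelihood for each source: 0.333333·0.7273=0.2424, 0.333333·0.4375=0.1458, 0.333333·0.8182=0.2727. Summing gives P(green) = 0.66098.
P(Box 3 | green) = 0.2727 / 0.66098 = 0.413.

Posterior probability ≈ 0.413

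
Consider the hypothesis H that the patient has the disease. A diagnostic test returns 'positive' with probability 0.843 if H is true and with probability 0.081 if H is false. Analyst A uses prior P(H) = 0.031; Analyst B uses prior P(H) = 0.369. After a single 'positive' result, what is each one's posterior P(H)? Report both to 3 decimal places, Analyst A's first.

P('+'|H) = 0.843, P('+'|¬H) = 0.081.
Analyst A: numerator 0.843·0.031 = 0.026133; evidence = 0.026133+0.081·0.969 = 0.10462; posterior = 0.250.
Analyst B: numerator 0.843·0.369 = 0.31107; evidence = 0.31107+0.081·0.631 = 0.36218; posterior = 0.859.

Analyst A: 0.250; Analyst B: 0.859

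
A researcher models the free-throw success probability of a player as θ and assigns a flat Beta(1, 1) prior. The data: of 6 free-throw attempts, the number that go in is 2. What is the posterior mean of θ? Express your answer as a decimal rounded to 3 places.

The binomial likelihood is conjugate to the Beta prior: with 2 successes and 4 failures, the posterior is Beta(1+2, 1+4) = Beta(3, 5).
Posterior mean = α/(α+β) = 3/8 = 0.375.

Posterior mean ≈ 0.375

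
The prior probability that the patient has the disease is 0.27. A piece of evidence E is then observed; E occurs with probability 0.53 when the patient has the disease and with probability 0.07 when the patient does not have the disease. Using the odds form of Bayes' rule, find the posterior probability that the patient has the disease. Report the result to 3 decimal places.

Posterior probability ≈ 0.737

Prior odds = 0.27/(1−0.27) = 0.36986.
Likelihood ratio for E = 0.53/0.07 = 7.5714.
Posterior odds = prior odds × LR = 2.8004.
Posterior probability = odds/(1+odds) = 2.8004/3.8004 = 0.737.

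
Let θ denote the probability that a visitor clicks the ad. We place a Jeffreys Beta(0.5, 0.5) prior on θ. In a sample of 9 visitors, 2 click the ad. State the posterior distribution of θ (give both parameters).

The binomial likelihood is conjugate to the Beta prior: with 2 successes and 7 failures, the posterior is Beta(0.5+2, 0.5+7) = Beta(2.5, 7.5).

Posterior: Beta(2.5, 7.5)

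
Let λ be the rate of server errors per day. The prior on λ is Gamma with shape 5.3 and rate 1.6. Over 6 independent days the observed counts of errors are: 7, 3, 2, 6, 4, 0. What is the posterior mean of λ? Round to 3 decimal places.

The Poisson likelihood adds the total count to the shape and the number of exposure periods to the rate. Here ∑xᵢ = 22 and n = 6, so shape 5.3→27.3 and rate 1.6→7.6.
Posterior mean = shape/rate = 27.3/7.6 = 3.592.

Posterior mean ≈ 3.592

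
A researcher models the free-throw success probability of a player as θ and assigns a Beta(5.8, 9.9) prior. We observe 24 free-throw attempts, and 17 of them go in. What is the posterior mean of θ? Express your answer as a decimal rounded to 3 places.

Observing 17 successes and 7 failures updates Beta(5.8, 9.9) by adding the success and failure counts to the two shape parameters: α = 5.8+17 = 22.8, β = 9.9+7 = 16.9.
E[θ | data] = 22.8/(22.8+16.9) = 0.574.

Posterior mean ≈ 0.574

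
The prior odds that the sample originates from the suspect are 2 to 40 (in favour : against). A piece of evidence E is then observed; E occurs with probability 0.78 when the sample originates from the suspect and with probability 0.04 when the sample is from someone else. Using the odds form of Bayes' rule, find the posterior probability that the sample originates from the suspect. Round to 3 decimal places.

Posterior probability ≈ 0.494

Prior odds = 2/40 = 0.050000.
Likelihood ratio for E = 0.78/0.04 = 19.500.
Posterior odds = prior odds × LR = 0.97500.
Posterior probability = odds/(1+odds) = 0.97500/1.9750 = 0.494.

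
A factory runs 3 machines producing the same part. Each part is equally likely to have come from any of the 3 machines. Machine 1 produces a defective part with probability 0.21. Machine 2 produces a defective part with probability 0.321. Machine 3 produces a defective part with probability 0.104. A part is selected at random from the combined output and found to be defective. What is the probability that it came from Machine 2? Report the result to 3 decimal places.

Posterior probability ≈ 0.506

P(defective|M1) = 0.21; P(defective|M2) = 0.321; P(defective|M3) = 0.104.
Prior × likelihood for each source: 0.333333·0.21=0.07000, 0.333333·0.321=0.1070, 0.333333·0.104=0.03467. Summing gives P(defective) = 0.21167.
P(Machine 2 | defective) = 0.1070 / 0.21167 = 0.506.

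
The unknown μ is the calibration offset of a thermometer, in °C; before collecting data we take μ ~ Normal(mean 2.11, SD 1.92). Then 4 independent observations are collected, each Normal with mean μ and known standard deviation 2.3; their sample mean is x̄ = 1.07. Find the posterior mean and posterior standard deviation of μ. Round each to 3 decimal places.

Posterior mean ≈ 1.345; posterior SD ≈ 0.987

Prior precision 1/τ₀² = 1/1.92² = 0.271267; data precision n/σ² = 4/2.3² = 0.756144.
Posterior precision = 0.271267 + 0.756144 = 1.02741, giving posterior SD = 1/√1.02741 = 0.987.
Posterior mean = (0.271267·2.11 + 0.756144·1.07) / 1.02741 = 1.345.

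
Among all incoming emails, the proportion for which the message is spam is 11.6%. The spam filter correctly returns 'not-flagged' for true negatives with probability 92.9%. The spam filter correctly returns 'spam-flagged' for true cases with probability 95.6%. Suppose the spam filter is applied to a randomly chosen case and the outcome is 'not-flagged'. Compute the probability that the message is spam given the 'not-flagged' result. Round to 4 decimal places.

Let H be the event that the message is spam. P(H) = 0.116, so P(¬H) = 0.884. With E the 'not-flagged' result, P(E|H) = 0.044 and P(E|¬H) = 0.929.
P(E) = 0.044·0.116 + 0.929·0.884 = 0.0051040 + 0.82124 = 0.82634.
By Bayes' theorem, P(H|E) = 0.0051040 / 0.82634 = 0.0062.

P(H | E) ≈ 0.0062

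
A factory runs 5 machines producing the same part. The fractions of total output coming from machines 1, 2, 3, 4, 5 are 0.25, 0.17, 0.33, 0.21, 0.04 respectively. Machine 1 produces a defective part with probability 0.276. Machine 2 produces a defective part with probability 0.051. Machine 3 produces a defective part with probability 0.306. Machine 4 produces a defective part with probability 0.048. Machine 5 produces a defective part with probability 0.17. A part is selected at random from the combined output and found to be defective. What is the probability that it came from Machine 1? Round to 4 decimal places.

Posterior probability ≈ 0.3529

Tabulate prior·likelihood by source: [1] prior 0.25, lik 0.276, product 0.06900; [2] prior 0.17, lik 0.051, product 0.008670; [3] prior 0.33, lik 0.306, product 0.1010; [4] prior 0.21, lik 0.048, product 0.01008; [5] prior 0.04, lik 0.17, product 0.006800.
Normalizing constant = 0.19553; the posterior for Machine 1 is its product over the sum, 0.06900/0.19553 = 0.3529.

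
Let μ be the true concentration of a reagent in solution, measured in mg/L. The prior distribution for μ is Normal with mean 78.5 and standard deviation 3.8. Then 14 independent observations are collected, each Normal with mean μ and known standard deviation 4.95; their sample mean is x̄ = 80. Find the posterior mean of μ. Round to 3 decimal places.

Posterior mean ≈ 79.838

Prior precision 1/τ₀² = 1/3.8² = 0.0692521; data precision n/σ² = 14/4.95² = 0.571370.
Posterior precision = 0.0692521 + 0.571370 = 0.640622.
Posterior mean = (0.0692521·78.5 + 0.571370·80) / 0.640622 = 79.838.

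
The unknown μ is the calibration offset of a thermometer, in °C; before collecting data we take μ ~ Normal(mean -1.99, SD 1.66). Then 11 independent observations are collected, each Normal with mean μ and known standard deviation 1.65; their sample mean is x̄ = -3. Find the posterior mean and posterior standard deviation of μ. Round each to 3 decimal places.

Posterior mean ≈ -2.917; posterior SD ≈ 0.477

Prior precision 1/τ₀² = 1/1.66² = 0.362897; data precision n/σ² = 11/1.65² = 4.04040.
Posterior precision = 0.362897 + 4.04040 = 4.40330, giving posterior SD = 1/√4.40330 = 0.477.
Posterior mean = (0.362897·-1.99 + 4.04040·-3) / 4.40330 = -2.917.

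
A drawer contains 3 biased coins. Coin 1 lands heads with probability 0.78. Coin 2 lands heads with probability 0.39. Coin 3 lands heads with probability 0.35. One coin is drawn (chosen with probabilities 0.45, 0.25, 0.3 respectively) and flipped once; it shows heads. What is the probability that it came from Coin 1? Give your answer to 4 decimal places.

P(heads|C1) = 0.78; P(heads|C2) = 0.39; P(heads|C3) = 0.35.
Prior × likelihood for each source: 0.45·0.78=0.3510, 0.25·0.39=0.09750, 0.3·0.35=0.1050. Summing gives P(heads) = 0.55350.
P(Coin 1 | heads) = 0.3510 / 0.55350 = 0.6341.

Posterior probability ≈ 0.6341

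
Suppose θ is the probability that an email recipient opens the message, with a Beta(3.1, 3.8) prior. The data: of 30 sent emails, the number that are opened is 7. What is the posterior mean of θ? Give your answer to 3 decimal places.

The binomial likelihood is conjugate to the Beta prior: with 7 successes and 23 failures, the posterior is Beta(3.1+7, 3.8+23) = Beta(10.1, 26.8).
Posterior mean = α/(α+β) = 10.1/36.9 = 0.274.

Posterior mean ≈ 0.274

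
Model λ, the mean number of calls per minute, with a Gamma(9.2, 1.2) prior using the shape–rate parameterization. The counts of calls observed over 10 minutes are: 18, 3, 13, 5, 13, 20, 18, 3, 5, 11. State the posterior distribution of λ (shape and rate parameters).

Total count ∑xᵢ = 109 over n = 10 minutes.
Gamma is conjugate to the Poisson likelihood: posterior is Gamma(shape = 9.2+109 = 118.2, rate = 1.2+10 = 11.2).

Posterior: Gamma(shape=118.2, rate=11.2)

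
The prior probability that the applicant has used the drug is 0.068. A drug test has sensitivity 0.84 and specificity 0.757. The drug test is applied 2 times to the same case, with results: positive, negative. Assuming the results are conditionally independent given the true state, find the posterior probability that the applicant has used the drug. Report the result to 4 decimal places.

Posterior P(H) ≈ 0.0506

With H the event that the applicant has used the drug, the joint likelihood of the observed sequence is P(data|H) = 0.84·0.16 = 0.13440 and P(data|¬H) = 0.243·0.757 = 0.18395.
Bayes: P(H|data) = 0.068·0.13440 / (0.068·0.13440 + 0.932·0.18395) = 0.0091392/0.18058 = 0.0506.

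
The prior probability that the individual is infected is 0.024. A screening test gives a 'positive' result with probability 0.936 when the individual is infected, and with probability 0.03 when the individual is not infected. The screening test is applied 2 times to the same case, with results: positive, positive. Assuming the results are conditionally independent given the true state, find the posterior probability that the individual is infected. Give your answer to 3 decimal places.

Posterior P(H) ≈ 0.960

With H the event that the individual is infected, the joint likelihood of the observed sequence is P(data|H) = 0.936·0.936 = 0.87610 and P(data|¬H) = 0.03·0.03 = 0.00090000.
Bayes: P(H|data) = 0.024·0.87610 / (0.024·0.87610 + 0.976·0.00090000) = 0.021026/0.021905 = 0.9599.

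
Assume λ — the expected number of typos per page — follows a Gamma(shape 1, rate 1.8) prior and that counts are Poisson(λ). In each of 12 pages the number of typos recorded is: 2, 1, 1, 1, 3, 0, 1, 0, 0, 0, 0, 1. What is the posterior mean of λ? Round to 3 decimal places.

Total count ∑xᵢ = 10 over n = 12 pages.
Gamma is conjugate to the Poisson likelihood: posterior is Gamma(shape = 1+10 = 11, rate = 1.8+12 = 13.8).
Posterior mean = shape/rate = 11/13.8 = 0.797.

Posterior mean ≈ 0.797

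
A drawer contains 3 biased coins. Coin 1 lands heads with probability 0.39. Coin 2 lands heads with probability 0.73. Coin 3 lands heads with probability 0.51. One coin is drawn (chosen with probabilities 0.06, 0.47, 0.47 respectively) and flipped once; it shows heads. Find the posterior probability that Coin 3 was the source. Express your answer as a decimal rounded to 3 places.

Posterior probability ≈ 0.395

Tabulate prior·likelihood by source: [1] prior 0.06, lik 0.39, product 0.02340; [2] prior 0.47, lik 0.73, product 0.3431; [3] prior 0.47, lik 0.51, product 0.2397.
Normalizing constant = 0.60620; the posterior for Coin 3 is its product over the sum, 0.2397/0.60620 = 0.395.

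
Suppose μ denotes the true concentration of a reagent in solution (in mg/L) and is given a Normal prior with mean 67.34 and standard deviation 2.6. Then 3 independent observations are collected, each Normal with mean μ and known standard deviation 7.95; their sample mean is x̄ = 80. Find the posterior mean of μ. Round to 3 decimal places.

Posterior mean ≈ 70.415

Prior precision 1/τ₀² = 1/2.6² = 0.147929; data precision n/σ² = 3/7.95² = 0.0474665.
Posterior precision = 0.147929 + 0.0474665 = 0.195395.
Posterior mean = (0.147929·67.34 + 0.0474665·80) / 0.195395 = 70.415.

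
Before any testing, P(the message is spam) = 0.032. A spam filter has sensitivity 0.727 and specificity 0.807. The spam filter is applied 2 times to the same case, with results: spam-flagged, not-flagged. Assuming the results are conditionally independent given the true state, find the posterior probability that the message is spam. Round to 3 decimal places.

Let H be the event that the message is spam; start with P(H) = 0.032. P('spam-flagged'|H) = 0.727, P('spam-flagged'|¬H) = 0.193.
Update on result 1 ('spam-flagged'): P(H) ← 0.727·0.0320 / (0.727·0.0320 + 0.193·0.9680) = 0.023264/0.21009 = 0.1107.
Update on result 2 ('not-flagged'): P(H) ← 0.273·0.1107 / (0.273·0.1107 + 0.807·0.8893) = 0.030231/0.74787 = 0.0404.

Posterior P(H) ≈ 0.040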